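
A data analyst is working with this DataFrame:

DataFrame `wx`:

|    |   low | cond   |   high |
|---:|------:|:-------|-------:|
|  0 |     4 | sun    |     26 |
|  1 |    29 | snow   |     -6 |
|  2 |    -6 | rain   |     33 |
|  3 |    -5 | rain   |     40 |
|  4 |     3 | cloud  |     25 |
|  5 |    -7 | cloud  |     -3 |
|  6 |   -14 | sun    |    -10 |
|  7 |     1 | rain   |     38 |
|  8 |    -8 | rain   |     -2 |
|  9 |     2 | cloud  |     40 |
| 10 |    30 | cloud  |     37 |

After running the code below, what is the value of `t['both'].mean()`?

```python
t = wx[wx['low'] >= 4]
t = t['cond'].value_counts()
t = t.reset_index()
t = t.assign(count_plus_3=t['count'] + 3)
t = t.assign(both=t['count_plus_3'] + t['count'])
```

filter rows where low >= 4:
    low   cond  high
0     4    sun    26
1    29   snow    -6
10   30  cloud    37
value_counts of cond:
cond
sun      1
snow     1
cloud    1
Name: count, dtype: int64
reset_index():
    cond  count
0    sun      1
1   snow      1
2  cloud      1
add column count_plus_3 = t['count'] + 3:
    cond  count  count_plus_3
0    sun      1             4
1   snow      1             4
2  cloud      1             4
add column both = t['count_plus_3'] + t['count']:
    cond  count  count_plus_3  both
0    sun      1             4     5
1   snow      1             4     5
2  cloud      1             4     5

5.0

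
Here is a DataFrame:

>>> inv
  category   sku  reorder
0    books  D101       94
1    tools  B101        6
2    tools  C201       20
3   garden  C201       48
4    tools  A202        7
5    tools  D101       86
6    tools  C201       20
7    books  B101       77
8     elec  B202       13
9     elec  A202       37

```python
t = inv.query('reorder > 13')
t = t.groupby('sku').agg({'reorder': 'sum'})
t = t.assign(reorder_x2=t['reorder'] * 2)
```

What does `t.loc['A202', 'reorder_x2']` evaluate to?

filter rows where reorder > 13:
  category   sku  reorder
0    books  D101       94
2    tools  C201       20
3   garden  C201       48
5    tools  D101       86
6    tools  C201       20
7    books  B101       77
9     elec  A202       37
group by sku, sum of reorder:
      reorder
sku          
A202       37
B101       77
C201       88
D101      180
add column reorder_x2 = t['reorder'] * 2:
      reorder  reorder_x2
sku                      
A202       37          74
B101       77         154
C201       88         176
D101      180         360
Reading off the value at row 'A202', column 'reorder_x2', we get 74.

74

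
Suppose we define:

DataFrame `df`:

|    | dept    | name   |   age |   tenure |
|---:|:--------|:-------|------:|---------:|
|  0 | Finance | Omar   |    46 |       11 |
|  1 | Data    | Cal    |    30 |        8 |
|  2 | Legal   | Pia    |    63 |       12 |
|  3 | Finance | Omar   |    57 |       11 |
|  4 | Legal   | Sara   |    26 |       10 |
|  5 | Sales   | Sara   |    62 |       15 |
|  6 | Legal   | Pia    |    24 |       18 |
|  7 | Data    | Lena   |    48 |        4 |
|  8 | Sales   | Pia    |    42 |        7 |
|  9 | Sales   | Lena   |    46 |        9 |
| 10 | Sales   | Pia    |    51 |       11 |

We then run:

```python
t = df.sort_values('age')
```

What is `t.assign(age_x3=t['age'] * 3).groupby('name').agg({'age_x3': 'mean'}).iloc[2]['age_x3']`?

sort by age:
       dept  name  age  tenure
6     Legal   Pia   24      18
4     Legal  Sara   26      10
1      Data   Cal   30       8
8     Sales   Pia   42       7
0   Finance  Omar   46      11
9     Sales  Lena   46       9
7      Data  Lena   48       4
10    Sales   Pia   51      11
3   Finance  Omar   57      11
5     Sales  Sara   62      15
2     Legal   Pia   63      12
add column age_x3 = t['age'] * 3:
       dept  name  age  tenure  age_x3
6     Legal   Pia   24      18      72
4     Legal  Sara   26      10      78
1      Data   Cal   30       8      90
8     Sales   Pia   42       7     126
0   Finance  Omar   46      11     138
9     Sales  Lena   46       9     138
7      Data  Lena   48       4     144
10    Sales   Pia   51      11     153
3   Finance  Omar   57      11     171
5     Sales  Sara   62      15     186
2     Legal   Pia   63      12     189
group by name, mean of age_x3:
      age_x3
name        
Cal     90.0
Lena   141.0
Omar   154.5
Pia    135.0
Sara   132.0
value at position 2, column 'age_x3' → 154.5

154.5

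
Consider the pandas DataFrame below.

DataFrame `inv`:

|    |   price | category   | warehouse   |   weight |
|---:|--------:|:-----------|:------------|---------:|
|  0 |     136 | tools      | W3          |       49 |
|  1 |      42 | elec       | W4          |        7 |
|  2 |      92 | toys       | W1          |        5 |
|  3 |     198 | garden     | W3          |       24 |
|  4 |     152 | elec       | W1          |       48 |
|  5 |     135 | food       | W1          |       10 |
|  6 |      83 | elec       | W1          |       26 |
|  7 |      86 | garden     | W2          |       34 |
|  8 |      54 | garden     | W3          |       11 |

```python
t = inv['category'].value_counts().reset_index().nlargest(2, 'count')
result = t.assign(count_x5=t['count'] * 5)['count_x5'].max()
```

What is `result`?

value_counts of category:
category
elec      3
garden    3
tools     1
toys      1
food      1
Name: count, dtype: int64
reset_index():
  category  count
0     elec      3
1   garden      3
2    tools      1
3     toys      1
4     food      1
take 2 rows with largest count:
  category  count
0     elec      3
1   garden      3
add column count_x5 = t['count'] * 5:
  category  count  count_x5
0     elec      3        15
1   garden      3        15

15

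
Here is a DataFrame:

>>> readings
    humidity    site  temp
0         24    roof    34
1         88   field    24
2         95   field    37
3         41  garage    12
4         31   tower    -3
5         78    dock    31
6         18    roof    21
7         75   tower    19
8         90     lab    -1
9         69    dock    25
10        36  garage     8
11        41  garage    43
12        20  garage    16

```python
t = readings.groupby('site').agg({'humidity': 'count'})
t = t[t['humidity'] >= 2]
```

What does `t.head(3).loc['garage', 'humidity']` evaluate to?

group by site, count of humidity:
        humidity
site            
dock           2
field          2
garage         4
lab            1
roof           2
tower          2
filter rows where humidity >= 2:
        humidity
site            
dock           2
field          2
garage         4
roof           2
tower          2
take first 3 rows:
        humidity
site            
dock           2
field          2
garage         4

4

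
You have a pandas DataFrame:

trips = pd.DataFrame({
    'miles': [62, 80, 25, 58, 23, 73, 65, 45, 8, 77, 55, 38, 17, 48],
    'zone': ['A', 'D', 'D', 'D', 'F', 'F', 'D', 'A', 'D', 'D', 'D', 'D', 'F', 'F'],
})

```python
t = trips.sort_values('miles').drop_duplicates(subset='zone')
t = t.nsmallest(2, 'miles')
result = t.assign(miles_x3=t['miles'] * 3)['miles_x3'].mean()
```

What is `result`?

sort by miles:
    miles zone
8       8    D
12     17    F
4      23    F
2      25    D
11     38    D
7      45    A
13     48    F
10     55    D
3      58    D
0      62    A
6      65    D
5      73    F
9      77    D
1      80    D
drop duplicate zone (keep=first):
    miles zone
8       8    D
12     17    F
7      45    A
take 2 rows with smallest miles:
    miles zone
8       8    D
12     17    F
add column miles_x3 = t['miles'] * 3:
    miles zone  miles_x3
8       8    D        24
12     17    F        51

37.5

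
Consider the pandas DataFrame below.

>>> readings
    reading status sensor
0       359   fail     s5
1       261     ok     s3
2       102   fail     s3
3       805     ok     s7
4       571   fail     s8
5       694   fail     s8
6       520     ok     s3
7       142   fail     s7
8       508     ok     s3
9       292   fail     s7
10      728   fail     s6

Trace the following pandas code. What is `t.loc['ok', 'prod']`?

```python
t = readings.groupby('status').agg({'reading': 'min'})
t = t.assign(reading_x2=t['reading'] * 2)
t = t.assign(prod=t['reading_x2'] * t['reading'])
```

136242

group by status, min of reading:
        reading
status         
fail        102
ok          261
add column reading_x2 = t['reading'] * 2:
        reading  reading_x2
status                     
fail        102         204
ok          261         522
add column prod = t['reading_x2'] * t['reading']:
        reading  reading_x2    prod
status                             
fail        102         204   20808
ok          261         522  136242
The value at row 'ok', column 'prod' is 136242.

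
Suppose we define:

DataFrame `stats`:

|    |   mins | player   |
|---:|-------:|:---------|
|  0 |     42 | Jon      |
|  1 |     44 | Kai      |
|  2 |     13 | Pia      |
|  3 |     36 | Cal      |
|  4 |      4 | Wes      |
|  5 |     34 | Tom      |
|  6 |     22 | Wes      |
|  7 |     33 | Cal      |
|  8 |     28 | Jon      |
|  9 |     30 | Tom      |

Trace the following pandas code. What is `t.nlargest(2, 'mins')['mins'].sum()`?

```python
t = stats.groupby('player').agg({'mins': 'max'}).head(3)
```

86

group by player, max of mins:
        mins
player      
Cal       36
Jon       42
Kai       44
Pia       13
Tom       34
Wes       22
take first 3 rows:
        mins
player      
Cal       36
Jon       42
Kai       44
take 2 rows with largest mins:
        mins
player      
Kai       44
Jon       42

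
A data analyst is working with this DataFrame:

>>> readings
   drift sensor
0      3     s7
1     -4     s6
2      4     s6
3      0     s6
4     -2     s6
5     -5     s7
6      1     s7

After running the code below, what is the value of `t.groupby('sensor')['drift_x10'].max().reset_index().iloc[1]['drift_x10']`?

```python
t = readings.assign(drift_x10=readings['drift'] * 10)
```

add column drift_x10 = readings['drift'] * 10:
   drift sensor  drift_x10
0      3     s7         30
1     -4     s6        -40
2      4     s6         40
3      0     s6          0
4     -2     s6        -20
5     -5     s7        -50
6      1     s7         10
group by sensor, max of drift_x10:
sensor
s6    40
s7    30
Name: drift_x10, dtype: int64
reset_index():
  sensor  drift_x10
0     s6         40
1     s7         30

30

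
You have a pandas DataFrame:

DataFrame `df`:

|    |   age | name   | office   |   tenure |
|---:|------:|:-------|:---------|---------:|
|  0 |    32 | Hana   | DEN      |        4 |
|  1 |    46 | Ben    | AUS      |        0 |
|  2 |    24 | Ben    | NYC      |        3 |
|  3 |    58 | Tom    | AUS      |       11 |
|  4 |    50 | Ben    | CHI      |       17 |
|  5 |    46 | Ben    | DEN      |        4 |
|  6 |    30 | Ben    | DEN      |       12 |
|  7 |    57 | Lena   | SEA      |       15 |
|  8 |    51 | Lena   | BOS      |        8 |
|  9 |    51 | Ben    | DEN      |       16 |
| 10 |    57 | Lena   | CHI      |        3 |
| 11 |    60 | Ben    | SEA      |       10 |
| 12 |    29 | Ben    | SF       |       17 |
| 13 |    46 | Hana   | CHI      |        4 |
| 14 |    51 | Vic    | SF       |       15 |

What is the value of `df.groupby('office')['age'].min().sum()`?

group by office, min of age:
office
AUS    46
BOS    51
CHI    46
DEN    30
NYC    24
SEA    57
SF     29
Name: age, dtype: int64

283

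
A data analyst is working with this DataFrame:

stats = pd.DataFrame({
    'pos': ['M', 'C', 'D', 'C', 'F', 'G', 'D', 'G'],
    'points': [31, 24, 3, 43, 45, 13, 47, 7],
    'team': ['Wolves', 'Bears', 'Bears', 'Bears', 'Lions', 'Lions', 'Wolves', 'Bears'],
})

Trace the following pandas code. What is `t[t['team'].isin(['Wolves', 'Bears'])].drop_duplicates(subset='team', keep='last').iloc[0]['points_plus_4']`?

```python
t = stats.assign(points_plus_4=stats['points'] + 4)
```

add column points_plus_4 = stats['points'] + 4:
  pos  points    team  points_plus_4
0   M      31  Wolves             35
1   C      24   Bears             28
2   D       3   Bears              7
3   C      43   Bears             47
4   F      45   Lions             49
5   G      13   Lions             17
6   D      47  Wolves             51
7   G       7   Bears             11
filter rows where team in ['Wolves', 'Bears']:
  pos  points    team  points_plus_4
0   M      31  Wolves             35
1   C      24   Bears             28
2   D       3   Bears              7
3   C      43   Bears             47
6   D      47  Wolves             51
7   G       7   Bears             11
drop duplicate team (keep=last):
  pos  points    team  points_plus_4
6   D      47  Wolves             51
7   G       7   Bears             11

51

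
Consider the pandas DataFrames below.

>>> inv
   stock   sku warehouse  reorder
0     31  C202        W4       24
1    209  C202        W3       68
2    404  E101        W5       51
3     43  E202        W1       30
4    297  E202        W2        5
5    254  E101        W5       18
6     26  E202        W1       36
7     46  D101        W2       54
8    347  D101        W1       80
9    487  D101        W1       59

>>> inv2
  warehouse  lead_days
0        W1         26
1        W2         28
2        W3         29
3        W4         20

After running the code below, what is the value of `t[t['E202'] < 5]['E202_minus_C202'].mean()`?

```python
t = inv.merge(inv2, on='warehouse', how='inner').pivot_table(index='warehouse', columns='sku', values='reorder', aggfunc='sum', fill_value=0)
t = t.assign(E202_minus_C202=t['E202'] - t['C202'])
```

-46.0

merge on 'warehouse' (how='inner') → 8 rows:
   stock   sku warehouse  reorder  lead_days
0     31  C202        W4       24         20
1    209  C202        W3       68         29
2     43  E202        W1       30         26
3    297  E202        W2        5         28
4     26  E202        W1       36         26
5     46  D101        W2       54         28
6    347  D101        W1       80         26
7    487  D101        W1       59         26
pivot: rows=warehouse, cols=sku, sum(reorder):
sku        C202  D101  E202
warehouse                  
W1            0   139    66
W2            0    54     5
W3           68     0     0
W4           24     0     0
add column E202_minus_C202 = t['E202'] - t['C202']:
sku        C202  D101  E202  E202_minus_C202
warehouse                                   
W1            0   139    66               66
W2            0    54     5                5
W3           68     0     0              -68
W4           24     0     0              -24
filter rows where E202 < 5:
sku        C202  D101  E202  E202_minus_C202
warehouse                                   
W3           68     0     0              -68
W4           24     0     0              -24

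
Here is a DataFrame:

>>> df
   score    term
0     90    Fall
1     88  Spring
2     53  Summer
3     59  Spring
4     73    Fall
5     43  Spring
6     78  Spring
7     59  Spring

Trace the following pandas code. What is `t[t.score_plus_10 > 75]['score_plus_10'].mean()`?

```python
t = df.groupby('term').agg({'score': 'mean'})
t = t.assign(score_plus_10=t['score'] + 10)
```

group by term, mean of score:
        score
term         
Fall     81.5
Spring   65.4
Summer   53.0
add column score_plus_10 = t['score'] + 10:
        score  score_plus_10
term                        
Fall     81.5           91.5
Spring   65.4           75.4
Summer   53.0           63.0
filter rows where score_plus_10 > 75:
        score  score_plus_10
term                        
Fall     81.5           91.5
Spring   65.4           75.4

83.45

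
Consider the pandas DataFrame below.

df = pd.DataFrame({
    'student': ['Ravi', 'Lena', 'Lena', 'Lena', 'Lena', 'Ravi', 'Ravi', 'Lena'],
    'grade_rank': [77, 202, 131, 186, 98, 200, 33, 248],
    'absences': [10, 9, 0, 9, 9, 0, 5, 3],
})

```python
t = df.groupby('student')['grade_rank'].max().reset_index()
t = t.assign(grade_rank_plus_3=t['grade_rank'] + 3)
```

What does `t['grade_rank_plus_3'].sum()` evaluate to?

454

group by student, max of grade_rank:
student
Lena    248
Ravi    200
Name: grade_rank, dtype: int64
reset_index():
  student  grade_rank
0    Lena         248
1    Ravi         200
add column grade_rank_plus_3 = t['grade_rank'] + 3:
  student  grade_rank  grade_rank_plus_3
0    Lena         248                251
1    Ravi         200                203
sum of column 'grade_rank_plus_3' → 454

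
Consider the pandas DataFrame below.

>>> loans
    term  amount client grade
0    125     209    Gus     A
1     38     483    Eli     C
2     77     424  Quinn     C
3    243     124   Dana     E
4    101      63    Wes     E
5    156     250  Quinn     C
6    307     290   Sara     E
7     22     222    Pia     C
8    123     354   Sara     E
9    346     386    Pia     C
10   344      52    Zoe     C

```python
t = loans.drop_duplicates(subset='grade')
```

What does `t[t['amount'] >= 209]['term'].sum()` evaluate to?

drop duplicate grade (keep=first):
   term  amount client grade
0   125     209    Gus     A
1    38     483    Eli     C
3   243     124   Dana     E
filter rows where amount >= 209:
   term  amount client grade
0   125     209    Gus     A
1    38     483    Eli     C
So sum() = 163.

163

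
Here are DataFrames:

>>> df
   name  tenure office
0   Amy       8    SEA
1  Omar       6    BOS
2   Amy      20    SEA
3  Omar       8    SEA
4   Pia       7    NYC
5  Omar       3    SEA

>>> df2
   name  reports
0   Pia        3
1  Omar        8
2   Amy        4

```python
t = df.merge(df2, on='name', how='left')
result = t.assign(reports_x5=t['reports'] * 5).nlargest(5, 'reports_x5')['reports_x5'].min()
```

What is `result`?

20

merge on 'name' (how='left') → 6 rows:
   name  tenure office  reports
0   Amy       8    SEA        4
1  Omar       6    BOS        8
2   Amy      20    SEA        4
3  Omar       8    SEA        8
4   Pia       7    NYC        3
5  Omar       3    SEA        8
add column reports_x5 = t['reports'] * 5:
   name  tenure office  reports  reports_x5
0   Amy       8    SEA        4          20
1  Omar       6    BOS        8          40
2   Amy      20    SEA        4          20
3  Omar       8    SEA        8          40
4   Pia       7    NYC        3          15
5  Omar       3    SEA        8          40
take 5 rows with largest reports_x5:
   name  tenure office  reports  reports_x5
1  Omar       6    BOS        8          40
3  Omar       8    SEA        8          40
5  Omar       3    SEA        8          40
0   Amy       8    SEA        4          20
2   Amy      20    SEA        4          20
Finally, min of column 'reports_x5' = 20.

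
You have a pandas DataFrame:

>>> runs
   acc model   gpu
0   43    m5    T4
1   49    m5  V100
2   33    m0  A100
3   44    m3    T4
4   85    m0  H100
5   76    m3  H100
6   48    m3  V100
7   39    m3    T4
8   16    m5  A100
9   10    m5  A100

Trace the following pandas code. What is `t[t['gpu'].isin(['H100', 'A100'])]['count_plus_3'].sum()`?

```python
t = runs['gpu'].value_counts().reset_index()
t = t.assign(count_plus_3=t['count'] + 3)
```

11

value_counts of gpu:
gpu
T4      3
A100    3
V100    2
H100    2
Name: count, dtype: int64
reset_index():
    gpu  count
0    T4      3
1  A100      3
2  V100      2
3  H100      2
add column count_plus_3 = t['count'] + 3:
    gpu  count  count_plus_3
0    T4      3             6
1  A100      3             6
2  V100      2             5
3  H100      2             5
filter rows where gpu in ['H100', 'A100']:
    gpu  count  count_plus_3
1  A100      3             6
3  H100      2             5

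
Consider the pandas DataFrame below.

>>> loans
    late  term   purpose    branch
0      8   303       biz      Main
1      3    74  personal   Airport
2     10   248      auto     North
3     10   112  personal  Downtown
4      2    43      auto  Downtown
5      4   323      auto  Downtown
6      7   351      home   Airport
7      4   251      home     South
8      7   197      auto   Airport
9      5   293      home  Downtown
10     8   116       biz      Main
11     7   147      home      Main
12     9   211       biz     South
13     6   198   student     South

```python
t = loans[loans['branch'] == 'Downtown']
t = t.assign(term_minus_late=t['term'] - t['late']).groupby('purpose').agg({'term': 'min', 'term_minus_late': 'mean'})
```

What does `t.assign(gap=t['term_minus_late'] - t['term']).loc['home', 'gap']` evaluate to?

filter rows where branch == 'Downtown':
   late  term   purpose    branch
3    10   112  personal  Downtown
4     2    43      auto  Downtown
5     4   323      auto  Downtown
9     5   293      home  Downtown
add column term_minus_late = t['term'] - t['late']:
   late  term   purpose    branch  term_minus_late
3    10   112  personal  Downtown              102
4     2    43      auto  Downtown               41
5     4   323      auto  Downtown              319
9     5   293      home  Downtown              288
group by purpose: min(term), mean(term_minus_late):
          term  term_minus_late
purpose                        
auto        43            180.0
home       293            288.0
personal   112            102.0
add column gap = t['term_minus_late'] - t['term']:
          term  term_minus_late    gap
purpose                               
auto        43            180.0  137.0
home       293            288.0   -5.0
personal   112            102.0  -10.0
Hence -5.0.

-5.0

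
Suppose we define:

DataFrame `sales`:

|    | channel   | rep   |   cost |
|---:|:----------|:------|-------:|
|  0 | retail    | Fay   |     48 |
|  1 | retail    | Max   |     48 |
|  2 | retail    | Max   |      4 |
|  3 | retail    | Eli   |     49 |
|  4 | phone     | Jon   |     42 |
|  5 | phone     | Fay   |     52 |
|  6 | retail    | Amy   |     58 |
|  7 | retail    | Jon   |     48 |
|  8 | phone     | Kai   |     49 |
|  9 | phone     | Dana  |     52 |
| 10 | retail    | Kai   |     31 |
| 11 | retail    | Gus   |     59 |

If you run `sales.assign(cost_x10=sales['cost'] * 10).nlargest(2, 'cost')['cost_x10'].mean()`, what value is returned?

add column cost_x10 = sales['cost'] * 10:
   channel   rep  cost  cost_x10
0   retail   Fay    48       480
1   retail   Max    48       480
2   retail   Max     4        40
3   retail   Eli    49       490
4    phone   Jon    42       420
5    phone   Fay    52       520
6   retail   Amy    58       580
7   retail   Jon    48       480
8    phone   Kai    49       490
9    phone  Dana    52       520
10  retail   Kai    31       310
11  retail   Gus    59       590
take 2 rows with largest cost:
   channel  rep  cost  cost_x10
11  retail  Gus    59       590
6   retail  Amy    58       580
Reading off the mean of column 'cost_x10', we get 585.0.

585.0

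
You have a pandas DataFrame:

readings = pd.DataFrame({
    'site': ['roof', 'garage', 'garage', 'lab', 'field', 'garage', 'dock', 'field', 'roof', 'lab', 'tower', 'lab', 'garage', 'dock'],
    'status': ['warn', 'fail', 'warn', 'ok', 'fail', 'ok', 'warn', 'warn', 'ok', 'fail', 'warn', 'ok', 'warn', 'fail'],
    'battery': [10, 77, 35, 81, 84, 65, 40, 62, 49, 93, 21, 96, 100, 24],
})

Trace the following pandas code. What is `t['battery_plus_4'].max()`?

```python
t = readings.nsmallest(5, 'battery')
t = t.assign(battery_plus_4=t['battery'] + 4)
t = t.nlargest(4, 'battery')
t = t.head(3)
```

take 5 rows with smallest battery:
      site status  battery
0     roof   warn       10
10   tower   warn       21
13    dock   fail       24
2   garage   warn       35
6     dock   warn       40
add column battery_plus_4 = t['battery'] + 4:
      site status  battery  battery_plus_4
0     roof   warn       10              14
10   tower   warn       21              25
13    dock   fail       24              28
2   garage   warn       35              39
6     dock   warn       40              44
take 4 rows with largest battery:
      site status  battery  battery_plus_4
6     dock   warn       40              44
2   garage   warn       35              39
13    dock   fail       24              28
10   tower   warn       21              25
take first 3 rows:
      site status  battery  battery_plus_4
6     dock   warn       40              44
2   garage   warn       35              39
13    dock   fail       24              28

44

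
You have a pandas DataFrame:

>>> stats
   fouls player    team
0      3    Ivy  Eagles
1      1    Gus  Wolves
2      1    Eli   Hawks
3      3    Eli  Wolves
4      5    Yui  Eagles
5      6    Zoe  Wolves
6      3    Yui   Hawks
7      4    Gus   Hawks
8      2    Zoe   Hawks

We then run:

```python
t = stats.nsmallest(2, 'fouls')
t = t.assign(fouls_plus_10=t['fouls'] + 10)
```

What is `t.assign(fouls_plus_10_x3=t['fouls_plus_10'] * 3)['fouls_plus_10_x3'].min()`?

33

take 2 rows with smallest fouls:
   fouls player    team
1      1    Gus  Wolves
2      1    Eli   Hawks
add column fouls_plus_10 = t['fouls'] + 10:
   fouls player    team  fouls_plus_10
1      1    Gus  Wolves             11
2      1    Eli   Hawks             11
add column fouls_plus_10_x3 = t['fouls_plus_10'] * 3:
   fouls player    team  fouls_plus_10  fouls_plus_10_x3
1      1    Gus  Wolves             11                33
2      1    Eli   Hawks             11                33
Finally, min of column 'fouls_plus_10_x3' = 33.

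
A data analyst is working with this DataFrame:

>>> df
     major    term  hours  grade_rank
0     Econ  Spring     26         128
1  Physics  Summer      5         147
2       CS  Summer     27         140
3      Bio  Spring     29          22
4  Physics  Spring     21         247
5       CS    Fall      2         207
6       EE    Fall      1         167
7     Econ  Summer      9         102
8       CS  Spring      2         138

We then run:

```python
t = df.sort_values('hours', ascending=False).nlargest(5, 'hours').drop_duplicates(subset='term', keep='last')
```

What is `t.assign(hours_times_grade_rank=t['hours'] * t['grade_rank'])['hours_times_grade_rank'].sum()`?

6105

sort by hours descending:
     major    term  hours  grade_rank
3      Bio  Spring     29          22
2       CS  Summer     27         140
0     Econ  Spring     26         128
4  Physics  Spring     21         247
7     Econ  Summer      9         102
1  Physics  Summer      5         147
5       CS    Fall      2         207
8       CS  Spring      2         138
6       EE    Fall      1         167
take 5 rows with largest hours:
     major    term  hours  grade_rank
3      Bio  Spring     29          22
2       CS  Summer     27         140
0     Econ  Spring     26         128
4  Physics  Spring     21         247
7     Econ  Summer      9         102
drop duplicate term (keep=last):
     major    term  hours  grade_rank
4  Physics  Spring     21         247
7     Econ  Summer      9         102
add column hours_times_grade_rank = t['hours'] * t['grade_rank']:
     major    term  hours  grade_rank  hours_times_grade_rank
4  Physics  Spring     21         247                    5187
7     Econ  Summer      9         102                     918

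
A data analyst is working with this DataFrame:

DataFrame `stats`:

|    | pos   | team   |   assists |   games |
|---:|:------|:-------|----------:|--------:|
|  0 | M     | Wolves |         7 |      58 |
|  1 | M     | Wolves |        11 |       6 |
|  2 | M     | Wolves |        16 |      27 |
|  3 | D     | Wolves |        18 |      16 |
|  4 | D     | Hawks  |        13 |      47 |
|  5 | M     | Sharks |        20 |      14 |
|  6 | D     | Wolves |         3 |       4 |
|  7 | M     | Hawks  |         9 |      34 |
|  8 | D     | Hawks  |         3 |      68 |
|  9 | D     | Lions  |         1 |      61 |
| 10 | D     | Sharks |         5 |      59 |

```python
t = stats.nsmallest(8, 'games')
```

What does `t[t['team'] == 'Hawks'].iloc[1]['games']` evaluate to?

47

take 8 rows with smallest games:
  pos    team  assists  games
6   D  Wolves        3      4
1   M  Wolves       11      6
5   M  Sharks       20     14
3   D  Wolves       18     16
2   M  Wolves       16     27
7   M   Hawks        9     34
4   D   Hawks       13     47
0   M  Wolves        7     58
filter rows where team == 'Hawks':
  pos   team  assists  games
7   M  Hawks        9     34
4   D  Hawks       13     47
Then the value at position 1, column 'games': 47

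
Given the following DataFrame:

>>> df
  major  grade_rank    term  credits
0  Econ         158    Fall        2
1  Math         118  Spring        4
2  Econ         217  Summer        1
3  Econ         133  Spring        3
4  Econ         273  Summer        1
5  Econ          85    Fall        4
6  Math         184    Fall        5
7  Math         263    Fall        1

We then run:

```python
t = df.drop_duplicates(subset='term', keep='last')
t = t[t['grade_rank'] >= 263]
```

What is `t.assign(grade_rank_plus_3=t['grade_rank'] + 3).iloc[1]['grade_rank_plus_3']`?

266

drop duplicate term (keep=last):
  major  grade_rank    term  credits
3  Econ         133  Spring        3
4  Econ         273  Summer        1
7  Math         263    Fall        1
filter rows where grade_rank >= 263:
  major  grade_rank    term  credits
4  Econ         273  Summer        1
7  Math         263    Fall        1
add column grade_rank_plus_3 = t['grade_rank'] + 3:
  major  grade_rank    term  credits  grade_rank_plus_3
4  Econ         273  Summer        1                276
7  Math         263    Fall        1                266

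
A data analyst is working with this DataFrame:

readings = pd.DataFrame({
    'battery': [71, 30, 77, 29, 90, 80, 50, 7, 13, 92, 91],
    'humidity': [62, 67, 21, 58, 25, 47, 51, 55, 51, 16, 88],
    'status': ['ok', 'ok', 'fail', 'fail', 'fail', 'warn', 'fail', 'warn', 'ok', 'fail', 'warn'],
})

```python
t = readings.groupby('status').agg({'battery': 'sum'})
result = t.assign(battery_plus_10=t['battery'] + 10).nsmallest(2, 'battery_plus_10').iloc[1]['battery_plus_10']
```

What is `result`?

group by status, sum of battery:
        battery
status         
fail        338
ok          114
warn        178
add column battery_plus_10 = t['battery'] + 10:
        battery  battery_plus_10
status                          
fail        338              348
ok          114              124
warn        178              188
take 2 rows with smallest battery_plus_10:
        battery  battery_plus_10
status                          
ok          114              124
warn        178              188
Reading off the value at position 1, column 'battery_plus_10', we get 188.

188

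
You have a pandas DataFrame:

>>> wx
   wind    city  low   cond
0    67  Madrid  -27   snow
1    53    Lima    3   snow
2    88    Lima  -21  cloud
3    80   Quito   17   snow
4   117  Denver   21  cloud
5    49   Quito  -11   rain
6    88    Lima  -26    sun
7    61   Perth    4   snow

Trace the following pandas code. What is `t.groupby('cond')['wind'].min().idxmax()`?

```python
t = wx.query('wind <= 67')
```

filter rows where wind <= 67:
   wind    city  low  cond
0    67  Madrid  -27  snow
1    53    Lima    3  snow
5    49   Quito  -11  rain
7    61   Perth    4  snow
group by cond, min of wind:
cond
rain    49
snow    53
Name: wind, dtype: int64
The label with the largest value is snow.

snow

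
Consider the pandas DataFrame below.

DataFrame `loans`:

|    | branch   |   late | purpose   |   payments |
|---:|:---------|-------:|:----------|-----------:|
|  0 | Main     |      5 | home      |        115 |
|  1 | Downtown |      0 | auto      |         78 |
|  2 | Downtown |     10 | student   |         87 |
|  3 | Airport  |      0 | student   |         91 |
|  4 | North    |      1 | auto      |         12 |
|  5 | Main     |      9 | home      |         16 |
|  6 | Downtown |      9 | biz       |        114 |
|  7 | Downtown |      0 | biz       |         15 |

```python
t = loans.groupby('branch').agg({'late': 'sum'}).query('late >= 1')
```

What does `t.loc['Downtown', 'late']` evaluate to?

group by branch, sum of late:
          late
branch        
Airport      0
Downtown    19
Main        14
North        1
filter rows where late >= 1:
          late
branch        
Downtown    19
Main        14
North        1
Hence 19.

19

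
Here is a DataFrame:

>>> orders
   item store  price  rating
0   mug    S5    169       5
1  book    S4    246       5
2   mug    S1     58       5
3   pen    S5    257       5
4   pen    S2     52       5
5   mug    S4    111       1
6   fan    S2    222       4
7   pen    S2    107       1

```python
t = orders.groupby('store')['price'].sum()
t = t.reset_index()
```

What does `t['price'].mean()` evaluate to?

305.5

group by store, sum of price:
store
S1     58
S2    381
S4    357
S5    426
Name: price, dtype: int64
reset_index():
  store  price
0    S1     58
1    S2    381
2    S4    357
3    S5    426
Reading off the mean of column 'price', we get 305.5.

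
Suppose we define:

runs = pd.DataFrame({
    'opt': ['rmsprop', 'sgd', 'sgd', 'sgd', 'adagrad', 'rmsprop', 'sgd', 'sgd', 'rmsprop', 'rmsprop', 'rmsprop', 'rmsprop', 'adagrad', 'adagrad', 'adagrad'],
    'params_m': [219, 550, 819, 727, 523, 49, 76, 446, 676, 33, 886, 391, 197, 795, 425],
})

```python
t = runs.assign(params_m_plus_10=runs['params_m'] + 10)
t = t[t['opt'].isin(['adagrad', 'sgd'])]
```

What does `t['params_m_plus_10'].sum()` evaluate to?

4648

add column params_m_plus_10 = runs['params_m'] + 10:
        opt  params_m  params_m_plus_10
0   rmsprop       219               229
1       sgd       550               560
2       sgd       819               829
3       sgd       727               737
4   adagrad       523               533
5   rmsprop        49                59
6       sgd        76                86
7       sgd       446               456
8   rmsprop       676               686
9   rmsprop        33                43
10  rmsprop       886               896
11  rmsprop       391               401
12  adagrad       197               207
13  adagrad       795               805
14  adagrad       425               435
filter rows where opt in ['adagrad', 'sgd']:
        opt  params_m  params_m_plus_10
1       sgd       550               560
2       sgd       819               829
3       sgd       727               737
4   adagrad       523               533
6       sgd        76                86
7       sgd       446               456
12  adagrad       197               207
13  adagrad       795               805
14  adagrad       425               435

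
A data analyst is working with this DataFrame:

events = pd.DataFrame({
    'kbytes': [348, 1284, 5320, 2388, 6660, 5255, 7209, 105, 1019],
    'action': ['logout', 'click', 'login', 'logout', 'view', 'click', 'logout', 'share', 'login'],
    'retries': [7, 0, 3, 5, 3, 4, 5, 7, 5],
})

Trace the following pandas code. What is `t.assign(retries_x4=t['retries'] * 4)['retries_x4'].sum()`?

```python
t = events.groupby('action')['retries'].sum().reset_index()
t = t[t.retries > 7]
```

100

group by action, sum of retries:
action
click      4
login      8
logout    17
share      7
view       3
Name: retries, dtype: int64
reset_index():
   action  retries
0   click        4
1   login        8
2  logout       17
3   share        7
4    view        3
filter rows where retries > 7:
   action  retries
1   login        8
2  logout       17
add column retries_x4 = t['retries'] * 4:
   action  retries  retries_x4
1   login        8          32
2  logout       17          68
So sum() = 100.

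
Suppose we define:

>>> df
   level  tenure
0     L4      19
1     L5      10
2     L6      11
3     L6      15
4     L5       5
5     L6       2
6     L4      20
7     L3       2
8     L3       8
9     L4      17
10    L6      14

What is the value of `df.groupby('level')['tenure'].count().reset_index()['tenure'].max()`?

group by level, count of tenure:
level
L3    2
L4    3
L5    2
L6    4
Name: tenure, dtype: int64
reset_index():
  level  tenure
0    L3       2
1    L4       3
2    L5       2
3    L6       4
max of column 'tenure' → 4

4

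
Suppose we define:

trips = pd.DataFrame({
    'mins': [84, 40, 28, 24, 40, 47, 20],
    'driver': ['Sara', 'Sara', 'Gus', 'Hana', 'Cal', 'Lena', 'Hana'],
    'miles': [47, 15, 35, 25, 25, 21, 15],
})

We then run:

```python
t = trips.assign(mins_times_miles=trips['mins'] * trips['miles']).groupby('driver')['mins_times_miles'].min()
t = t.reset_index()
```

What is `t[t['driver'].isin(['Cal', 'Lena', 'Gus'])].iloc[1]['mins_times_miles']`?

add column mins_times_miles = trips['mins'] * trips['miles']:
   mins driver  miles  mins_times_miles
0    84   Sara     47              3948
1    40   Sara     15               600
2    28    Gus     35               980
3    24   Hana     25               600
4    40    Cal     25              1000
5    47   Lena     21               987
6    20   Hana     15               300
group by driver, min of mins_times_miles:
driver
Cal     1000
Gus      980
Hana     300
Lena     987
Sara     600
Name: mins_times_miles, dtype: int64
reset_index():
  driver  mins_times_miles
0    Cal              1000
1    Gus               980
2   Hana               300
3   Lena               987
4   Sara               600
filter rows where driver in ['Cal', 'Lena', 'Gus']:
  driver  mins_times_miles
0    Cal              1000
1    Gus               980
3   Lena               987
Reading off the value at position 1, column 'mins_times_miles', we get 980.

980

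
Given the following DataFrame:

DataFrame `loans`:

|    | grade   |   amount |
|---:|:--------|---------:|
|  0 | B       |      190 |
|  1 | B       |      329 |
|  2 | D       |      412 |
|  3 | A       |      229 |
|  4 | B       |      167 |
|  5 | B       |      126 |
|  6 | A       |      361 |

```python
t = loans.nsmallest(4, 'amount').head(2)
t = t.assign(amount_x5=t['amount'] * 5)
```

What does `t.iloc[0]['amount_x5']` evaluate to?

take 4 rows with smallest amount:
  grade  amount
5     B     126
4     B     167
0     B     190
3     A     229
take first 2 rows:
  grade  amount
5     B     126
4     B     167
add column amount_x5 = t['amount'] * 5:
  grade  amount  amount_x5
5     B     126        630
4     B     167        835
Then the value at position 0, column 'amount_x5': 630

630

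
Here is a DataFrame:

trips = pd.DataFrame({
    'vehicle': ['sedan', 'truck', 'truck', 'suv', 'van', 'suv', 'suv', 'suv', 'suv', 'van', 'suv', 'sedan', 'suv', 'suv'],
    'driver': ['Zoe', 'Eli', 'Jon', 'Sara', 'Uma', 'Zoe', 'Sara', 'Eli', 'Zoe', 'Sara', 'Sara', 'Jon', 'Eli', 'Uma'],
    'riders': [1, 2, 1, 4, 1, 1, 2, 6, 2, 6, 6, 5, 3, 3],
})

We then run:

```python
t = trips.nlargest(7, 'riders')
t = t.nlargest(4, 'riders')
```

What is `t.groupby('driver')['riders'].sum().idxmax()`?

take 7 rows with largest riders:
   vehicle driver  riders
7      suv    Eli       6
9      van   Sara       6
10     suv   Sara       6
11   sedan    Jon       5
3      suv   Sara       4
12     suv    Eli       3
13     suv    Uma       3
take 4 rows with largest riders:
   vehicle driver  riders
7      suv    Eli       6
9      van   Sara       6
10     suv   Sara       6
11   sedan    Jon       5
group by driver, sum of riders:
driver
Eli      6
Jon      5
Sara    12
Name: riders, dtype: int64
Hence Sara.

Sara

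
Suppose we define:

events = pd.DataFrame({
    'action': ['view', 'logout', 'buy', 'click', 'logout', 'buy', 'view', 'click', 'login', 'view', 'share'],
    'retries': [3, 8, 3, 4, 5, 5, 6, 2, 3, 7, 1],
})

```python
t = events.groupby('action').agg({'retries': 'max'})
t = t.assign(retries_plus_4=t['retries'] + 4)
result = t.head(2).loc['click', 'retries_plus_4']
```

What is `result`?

8

group by action, max of retries:
        retries
action         
buy           5
click         4
login         3
logout        8
share         1
view          7
add column retries_plus_4 = t['retries'] + 4:
        retries  retries_plus_4
action                         
buy           5               9
click         4               8
login         3               7
logout        8              12
share         1               5
view          7              11
take first 2 rows:
        retries  retries_plus_4
action                         
buy           5               9
click         4               8
Reading off the value at row 'click', column 'retries_plus_4', we get 8.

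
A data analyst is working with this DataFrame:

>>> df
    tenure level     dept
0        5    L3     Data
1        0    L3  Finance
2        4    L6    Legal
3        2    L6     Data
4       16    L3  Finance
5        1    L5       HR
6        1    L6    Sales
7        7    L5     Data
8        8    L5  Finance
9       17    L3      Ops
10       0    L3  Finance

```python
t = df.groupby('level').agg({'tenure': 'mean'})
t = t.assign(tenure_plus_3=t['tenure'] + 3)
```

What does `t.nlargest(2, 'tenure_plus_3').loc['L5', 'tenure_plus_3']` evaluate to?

group by level, mean of tenure:
         tenure
level          
L3     7.600000
L5     5.333333
L6     2.333333
add column tenure_plus_3 = t['tenure'] + 3:
         tenure  tenure_plus_3
level                         
L3     7.600000      10.600000
L5     5.333333       8.333333
L6     2.333333       5.333333
take 2 rows with largest tenure_plus_3:
         tenure  tenure_plus_3
level                         
L3     7.600000      10.600000
L5     5.333333       8.333333

8.33333333333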